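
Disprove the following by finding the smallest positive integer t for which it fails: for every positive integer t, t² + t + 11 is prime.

t = 10

For t = 1, 2, 3, 4, 5, 6, 7, 8, 9 the conclusion holds.
t = 10: t² + t + 11 = 121 = 11 × 11, composite.
Thus t = 10 disproves the claim, and no smaller t works.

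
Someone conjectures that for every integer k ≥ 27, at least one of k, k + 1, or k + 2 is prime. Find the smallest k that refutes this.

k = 32

Check each integer k ≥ 27 in order until k, k + 1, k + 2 are all composite.
For k = 27, 28, 29, 30, 31 the conclusion holds.
k = 32: 32 = 2 × 16; 33 = 3 × 11; 34 = 2 × 17 — all composite.
Thus k = 32 disproves the claim, and no smaller k works.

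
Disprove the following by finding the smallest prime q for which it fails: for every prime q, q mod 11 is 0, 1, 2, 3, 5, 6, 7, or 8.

q = 31

Check each prime q in order until the claim fails.
For q = 2, 3, 5, 7, 11, 13, 17, 19, 23, 29 the conclusion holds.
q = 31: 31 mod 11 = 9 — not in {0, 1, 2, 3, 5, 6, 7, 8}.
Thus q = 31 disproves the claim, and no smaller q works.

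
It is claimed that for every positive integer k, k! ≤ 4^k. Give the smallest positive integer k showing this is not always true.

k = 9

We need the least positive integer k for which k! > 4^k.
For k = 1, 2, 3, 4, 5, 6, 7, 8 the conclusion holds.
k = 9: k! = 362880 and 4^k = 262144, so 362880 > 262144.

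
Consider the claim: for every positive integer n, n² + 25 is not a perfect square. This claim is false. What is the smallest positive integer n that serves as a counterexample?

n = 12

For n = 1, 2, 3, 4, …, 9, 10, 11 the conclusion holds.
n = 12: 12² + 25 = 169 = 13², a perfect square.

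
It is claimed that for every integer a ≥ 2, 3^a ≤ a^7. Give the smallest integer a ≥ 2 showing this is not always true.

A counterexample is any integer a ≥ 2 such that 3^a > a^7; we check each in order.
The first 17 eligible values, up to a = 18, all satisfy the conclusion.
a = 19: 3^a = 1162261467 and a^7 = 893871739, so 1162261467 > 893871739.
Hence a = 19 is a counterexample.

a = 19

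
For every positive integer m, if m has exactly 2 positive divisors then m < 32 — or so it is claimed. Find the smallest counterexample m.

We need the least positive integer m for which m has exactly 2 positive divisors but the claim fails.
The first 11 eligible values, up to m = 31, all satisfy the conclusion.
m = 37: τ(37) = 2; 37 ≥ 32.
So m = 37 is the smallest counterexample.

m = 37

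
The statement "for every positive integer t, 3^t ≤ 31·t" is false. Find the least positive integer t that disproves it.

A counterexample is any positive integer t such that 3^t > 31·t; we check each in order.
The first 4 eligible values, up to t = 4, all satisfy the conclusion.
t = 5: 3^t = 243 and 31·t = 155, so 243 > 155.

t = 5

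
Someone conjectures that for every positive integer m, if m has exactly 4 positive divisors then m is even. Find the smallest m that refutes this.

A counterexample is any positive integer m such that m has exactly 4 positive divisors but m is odd; we check each in order.
m = 6: divisors of 6: 1, 2, 3, 6; 6 is even.
m = 8: divisors of 8: 1, 2, 4, 8; 8 is even.
m = 10: divisors of 10: 1, 2, 5, 10; 10 is even.
m = 14: divisors of 14: 1, 2, 7, 14; 14 is even.
m = 15: divisors of 15: 1, 3, 5, 15; 15 is odd.
Hence m = 15 is a counterexample.

m = 15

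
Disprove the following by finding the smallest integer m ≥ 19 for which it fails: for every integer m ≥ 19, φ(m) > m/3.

m = 19: φ(19) = 18 and 19/3 = 19/3, so φ(19) > 19/3.
m = 20: φ(20) = 8 and 20/3 = 20/3, so φ(20) > 20/3.
m = 21: φ(21) = 12 and 21/3 = 7, so φ(21) > 21/3.
m = 22: φ(22) = 10 and 22/3 = 22/3, so φ(22) > 22/3.
m = 23: φ(23) = 22 and 23/3 = 23/3, so φ(23) > 23/3.
m = 24: φ(24) = 8 and 24/3 = 8, so φ(24) ≤ 24/3.
So m = 24 is the smallest counterexample.

m = 24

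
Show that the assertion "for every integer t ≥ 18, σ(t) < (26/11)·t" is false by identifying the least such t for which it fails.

t = 24

We need the least integer t ≥ 18 for which the claim fails.
For t = 18, 19, 20, 21, 22, 23 the conclusion holds.
t = 24: σ(24) = 60; 60 ≥ 624/11.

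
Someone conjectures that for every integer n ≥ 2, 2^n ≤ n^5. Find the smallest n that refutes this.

n = 23

We need the least integer n ≥ 2 for which 2^n > n^5.
The first 21 eligible values, up to n = 22, all satisfy the conclusion.
n = 23: 2^n = 8388608 and n^5 = 6436343, so 8388608 > 6436343.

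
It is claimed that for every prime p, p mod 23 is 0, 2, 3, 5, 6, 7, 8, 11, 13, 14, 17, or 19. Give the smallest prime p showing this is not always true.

Check each prime p in order until the claim fails.
For p = 2, 3, 5, 7, …, 29, 31, 37 the conclusion holds.
p = 41: 41 mod 23 = 18 — not in {0, 2, 3, 5, 6, 7, 8, 11, 13, 14, 17, 19}.
So p = 41 is the smallest counterexample.

p = 41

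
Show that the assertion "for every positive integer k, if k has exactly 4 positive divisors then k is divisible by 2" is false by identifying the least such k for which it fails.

A counterexample is any positive integer k such that k has exactly 4 positive divisors but k is not divisible by 2; we check each in order.
The first 4 eligible values, up to k = 14, all satisfy the conclusion.
k = 15: τ(15) = 4; 15 mod 2 = 1.

k = 15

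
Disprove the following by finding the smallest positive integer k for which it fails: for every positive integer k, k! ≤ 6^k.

For k = 1, 2, 3, 4, …, 11, 12, 13 the conclusion holds.
k = 14: k! = 87178291200 and 6^k = 78364164096, so 87178291200 > 78364164096.

k = 14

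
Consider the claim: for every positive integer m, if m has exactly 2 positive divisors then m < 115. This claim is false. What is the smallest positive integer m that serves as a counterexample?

m = 127

For m = 2, 3, 5, 7, …, 107, 109, 113 the conclusion holds.
m = 127: τ(127) = 2; 127 ≥ 115.
So m = 127 is the smallest counterexample.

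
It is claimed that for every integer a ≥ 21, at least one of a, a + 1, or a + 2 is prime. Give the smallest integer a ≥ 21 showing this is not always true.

a = 24

We need the least integer a ≥ 21 for which a, a + 1, a + 2 are all composite.
For a = 21, 22, 23 the conclusion holds.
a = 24: 24 = 2 × 12; 25 = 5 × 5; 26 = 2 × 13 — all composite.
Hence a = 24 is a counterexample.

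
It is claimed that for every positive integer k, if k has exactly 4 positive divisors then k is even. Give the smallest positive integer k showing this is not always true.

The first 4 eligible values, up to k = 14, all satisfy the conclusion.
k = 15: divisors of 15: 1, 3, 5, 15; 15 is odd.
Thus k = 15 disproves the claim, and no smaller k works.

k = 15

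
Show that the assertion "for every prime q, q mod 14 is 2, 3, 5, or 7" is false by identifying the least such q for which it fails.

q = 11

We need the least prime q for which the claim fails.
q = 2: 2 mod 14 = 2.
q = 3: 3 mod 14 = 3.
q = 5: 5 mod 14 = 5.
q = 7: 7 mod 14 = 7.
q = 11: 11 mod 14 = 11 — not in {2, 3, 5, 7}.
Thus q = 11 disproves the claim, and no smaller q works.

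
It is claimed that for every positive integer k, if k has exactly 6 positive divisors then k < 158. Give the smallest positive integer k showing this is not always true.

k = 164

Check each positive integer k in order until k has exactly 6 positive divisors but the claim fails.
For k = 12, 18, 20, 28, …, 147, 148, 153 the conclusion holds.
k = 164: τ(164) = 6; 164 ≥ 158.
Thus k = 164 disproves the claim, and no smaller k works.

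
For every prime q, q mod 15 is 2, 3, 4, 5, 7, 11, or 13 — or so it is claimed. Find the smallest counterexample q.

A counterexample is any prime q such that the claim fails; we check each in order.
For q = 2, 3, 5, 7, 11, 13, 17, 19 the conclusion holds.
q = 23: 23 mod 15 = 8 — not in {2, 3, 4, 5, 7, 11, 13}.
Hence q = 23 is a counterexample.

q = 23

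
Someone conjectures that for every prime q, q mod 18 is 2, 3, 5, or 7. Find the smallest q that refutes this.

Check each prime q in order until the claim fails.
The first 4 eligible values, up to q = 7, all satisfy the conclusion.
q = 11: 11 mod 18 = 11 — not in {2, 3, 5, 7}.

q = 11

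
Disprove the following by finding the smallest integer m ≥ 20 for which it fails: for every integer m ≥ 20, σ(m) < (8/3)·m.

m = 60

Check each integer m ≥ 20 in order until the claim fails.
The first 40 eligible values, up to m = 59, all satisfy the conclusion.
m = 60: σ(60) = 168; 168 ≥ 160.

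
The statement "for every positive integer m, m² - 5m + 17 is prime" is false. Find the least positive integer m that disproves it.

A counterexample is any positive integer m such that m² - 5m + 17 is not prime; we check each in order.
The first 12 eligible values, up to m = 12, all satisfy the conclusion.
m = 13: m² - 5m + 17 = 121 = 11 × 11, composite.

m = 13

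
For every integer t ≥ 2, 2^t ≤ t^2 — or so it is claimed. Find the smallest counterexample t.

t = 2: 2^t = 4 and t^2 = 4, so 4 ≤ 4.
t = 3: 2^t = 8 and t^2 = 9, so 8 ≤ 9.
t = 4: 2^t = 16 and t^2 = 16, so 16 ≤ 16.
t = 5: 2^t = 32 and t^2 = 25, so 32 > 25.
So t = 5 is the smallest counterexample.

t = 5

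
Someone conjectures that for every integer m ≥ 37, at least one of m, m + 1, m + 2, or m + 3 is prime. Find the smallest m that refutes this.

A counterexample is any integer m ≥ 37 such that m, m + 1, m + 2, m + 3 are all composite; we check each in order.
For m = 37, 38, 39, 40, …, 45, 46, 47 the conclusion holds.
m = 48: 48 = 2 × 24; 49 = 7 × 7; 50 = 2 × 25; 51 = 3 × 17 — all composite.
Thus m = 48 disproves the claim, and no smaller m works.

m = 48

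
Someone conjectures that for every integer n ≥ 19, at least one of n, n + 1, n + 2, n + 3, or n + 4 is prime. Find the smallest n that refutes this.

Check each integer n ≥ 19 in order until n, n + 1, n + 2, n + 3, n + 4 are all composite.
n = 19: 19 is prime.
n = 20: 23 is prime.
n = 21: 23 is prime.
n = 22: 23 is prime.
n = 23: 23 is prime.
n = 24: 24 = 2 × 12; 25 = 5 × 5; 26 = 2 × 13; 27 = 3 × 9; 28 = 2 × 14 — all composite.
Hence n = 24 is a counterexample.

n = 24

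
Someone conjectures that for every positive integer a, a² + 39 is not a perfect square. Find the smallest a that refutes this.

Check each positive integer a in order until a² + 39 is a perfect square.
The first 4 eligible values, up to a = 4, all satisfy the conclusion.
a = 5: 5² + 39 = 64 = 8², a perfect square.
Thus a = 5 disproves the claim, and no smaller a works.

a = 5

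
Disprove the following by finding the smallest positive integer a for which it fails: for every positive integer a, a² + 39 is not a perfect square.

The first 4 eligible values, up to a = 4, all satisfy the conclusion.
a = 5: 5² + 39 = 64 = 8², a perfect square.
So a = 5 is the smallest counterexample.

a = 5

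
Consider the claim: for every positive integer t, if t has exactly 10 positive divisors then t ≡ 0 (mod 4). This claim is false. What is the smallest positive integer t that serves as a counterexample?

For t = 48, 80, 112 the conclusion holds.
t = 162: τ(162) = 10; 162 ≡ 2 (mod 4).

t = 162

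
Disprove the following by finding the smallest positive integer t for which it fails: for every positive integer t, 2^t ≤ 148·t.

We need the least positive integer t for which 2^t > 148·t.
For t = 1, 2, 3, 4, 5, 6, 7, 8, 9, 10 the conclusion holds.
t = 11: 2^t = 2048 and 148·t = 1628, so 2048 > 1628.

t = 11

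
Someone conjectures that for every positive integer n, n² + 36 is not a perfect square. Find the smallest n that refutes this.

n = 8

A counterexample is any positive integer n such that n² + 36 is a perfect square; we check each in order.
n = 1: 1² + 36 = 37, not a perfect square.
n = 2: 2² + 36 = 40, not a perfect square.
n = 3: 3² + 36 = 45, not a perfect square.
n = 4: 4² + 36 = 52, not a perfect square.
n = 5: 5² + 36 = 61, not a perfect square.
n = 6: 6² + 36 = 72, not a perfect square.
n = 7: 7² + 36 = 85, not a perfect square.
n = 8: 8² + 36 = 100 = 10², a perfect square.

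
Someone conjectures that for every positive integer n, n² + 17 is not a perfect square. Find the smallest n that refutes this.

A counterexample is any positive integer n such that n² + 17 is a perfect square; we check each in order.
The first 7 eligible values, up to n = 7, all satisfy the conclusion.
n = 8: 8² + 17 = 81 = 9², a perfect square.
So n = 8 is the smallest counterexample.

n = 8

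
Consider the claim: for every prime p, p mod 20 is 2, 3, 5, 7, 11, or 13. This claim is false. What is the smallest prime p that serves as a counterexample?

p = 17

A counterexample is any prime p such that the claim fails; we check each in order.
p = 2: 2 mod 20 = 2.
p = 3: 3 mod 20 = 3.
p = 5: 5 mod 20 = 5.
p = 7: 7 mod 20 = 7.
p = 11: 11 mod 20 = 11.
p = 13: 13 mod 20 = 13.
p = 17: 17 mod 20 = 17 — not in {2, 3, 5, 7, 11, 13}.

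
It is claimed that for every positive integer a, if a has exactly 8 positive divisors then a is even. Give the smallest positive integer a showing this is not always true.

For a = 24, 30, 40, 42, …, 88, 102, 104 the conclusion holds.
a = 105: divisors of 105: 1, 3, 5, 7, 15, 21, 35, 105; 105 is odd.

a = 105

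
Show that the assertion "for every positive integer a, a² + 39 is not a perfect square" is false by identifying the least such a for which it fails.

a = 5

A counterexample is any positive integer a such that a² + 39 is a perfect square; we check each in order.
The first 4 eligible values, up to a = 4, all satisfy the conclusion.
a = 5: 5² + 39 = 64 = 8², a perfect square.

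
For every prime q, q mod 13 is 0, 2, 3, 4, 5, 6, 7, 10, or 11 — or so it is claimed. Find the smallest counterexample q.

The first 14 eligible values, up to q = 43, all satisfy the conclusion.
q = 47: 47 mod 13 = 8 — not in {0, 2, 3, 4, 5, 6, 7, 10, 11}.

q = 47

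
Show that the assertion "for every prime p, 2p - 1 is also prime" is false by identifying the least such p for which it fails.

p = 5

For p = 2, 3 the conclusion holds.
p = 5: 2p - 1 = 9 = 3 × 3, not prime.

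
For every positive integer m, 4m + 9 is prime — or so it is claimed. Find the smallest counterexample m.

m = 3

Check each positive integer m in order until 4m + 9 is not prime.
For m = 1, 2 the conclusion holds.
m = 3: 4m + 9 = 21 = 3 × 7, composite.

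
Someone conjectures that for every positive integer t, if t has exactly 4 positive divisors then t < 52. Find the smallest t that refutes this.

The first 16 eligible values, up to t = 51, all satisfy the conclusion.
t = 55: τ(55) = 4; 55 ≥ 52.

t = 55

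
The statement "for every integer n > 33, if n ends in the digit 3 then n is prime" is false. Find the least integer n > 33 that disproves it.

n = 43: 43 ends in 3 and is prime.
n = 53: 53 ends in 3 and is prime.
n = 63: 63 ends in 3; 63 = 3 × 21, composite.

n = 63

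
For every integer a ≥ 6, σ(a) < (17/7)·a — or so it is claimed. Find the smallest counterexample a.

For a = 6, 7, 8, 9, …, 21, 22, 23 the conclusion holds.
a = 24: σ(24) = 60; 60 ≥ 408/7.
So a = 24 is the smallest counterexample.

a = 24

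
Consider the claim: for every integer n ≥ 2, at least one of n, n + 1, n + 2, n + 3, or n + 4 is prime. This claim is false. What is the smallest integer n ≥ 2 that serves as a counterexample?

n = 24

Check each integer n ≥ 2 in order until n, n + 1, n + 2, n + 3, n + 4 are all composite.
The first 22 eligible values, up to n = 23, all satisfy the conclusion.
n = 24: 24 = 2 × 12; 25 = 5 × 5; 26 = 2 × 13; 27 = 3 × 9; 28 = 2 × 14 — all composite.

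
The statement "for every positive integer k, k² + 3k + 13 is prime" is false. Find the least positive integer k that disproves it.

k = 1: k² + 3k + 13 = 17, prime.
k = 2: k² + 3k + 13 = 23, prime.
k = 3: k² + 3k + 13 = 31, prime.
k = 4: k² + 3k + 13 = 41, prime.
k = 5: k² + 3k + 13 = 53, prime.
k = 6: k² + 3k + 13 = 67, prime.
k = 7: k² + 3k + 13 = 83, prime.
k = 8: k² + 3k + 13 = 101, prime.
k = 9: k² + 3k + 13 = 121 = 11 × 11, composite.

k = 9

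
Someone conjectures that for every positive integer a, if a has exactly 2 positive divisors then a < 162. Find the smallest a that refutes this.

a = 163

We need the least positive integer a for which a has exactly 2 positive divisors but the claim fails.
For a = 2, 3, 5, 7, …, 149, 151, 157 the conclusion holds.
a = 163: τ(163) = 2; 163 ≥ 162.
Hence a = 163 is a counterexample.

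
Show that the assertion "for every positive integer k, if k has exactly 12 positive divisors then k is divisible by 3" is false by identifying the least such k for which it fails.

We need the least positive integer k for which k has exactly 12 positive divisors but k is not divisible by 3.
k = 60: τ(60) = 12; 60 mod 3 = 0.
k = 72: τ(72) = 12; 72 mod 3 = 0.
k = 84: τ(84) = 12; 84 mod 3 = 0.
k = 90: τ(90) = 12; 90 mod 3 = 0.
k = 96: τ(96) = 12; 96 mod 3 = 0.
k = 108: τ(108) = 12; 108 mod 3 = 0.
k = 126: τ(126) = 12; 126 mod 3 = 0.
k = 132: τ(132) = 12; 132 mod 3 = 0.
k = 140: τ(140) = 12; 140 mod 3 = 2.
Thus k = 140 disproves the claim, and no smaller k works.

k = 140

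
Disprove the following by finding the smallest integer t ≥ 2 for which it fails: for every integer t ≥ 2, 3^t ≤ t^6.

Check each integer t ≥ 2 in order until 3^t > t^6.
For t = 2, 3, 4, 5, …, 12, 13, 14 the conclusion holds.
t = 15: 3^t = 14348907 and t^6 = 11390625, so 14348907 > 11390625.
Hence t = 15 is a counterexample.

t = 15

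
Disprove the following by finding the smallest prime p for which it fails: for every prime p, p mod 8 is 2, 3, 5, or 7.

p = 17

p = 2: 2 mod 8 = 2.
p = 3: 3 mod 8 = 3.
p = 5: 5 mod 8 = 5.
p = 7: 7 mod 8 = 7.
p = 11: 11 mod 8 = 3.
p = 13: 13 mod 8 = 5.
p = 17: 17 mod 8 = 1 — not in {2, 3, 5, 7}.
So p = 17 is the smallest counterexample.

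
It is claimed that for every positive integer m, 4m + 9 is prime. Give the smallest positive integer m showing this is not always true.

m = 3

Check each positive integer m in order until 4m + 9 is not prime.
For m = 1, 2 the conclusion holds.
m = 3: 4m + 9 = 21 = 3 × 7, composite.
So m = 3 is the smallest counterexample.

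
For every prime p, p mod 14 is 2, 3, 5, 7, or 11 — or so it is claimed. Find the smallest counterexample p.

p = 13

Check each prime p in order until the claim fails.
For p = 2, 3, 5, 7, 11 the conclusion holds.
p = 13: 13 mod 14 = 13 — not in {2, 3, 5, 7, 11}.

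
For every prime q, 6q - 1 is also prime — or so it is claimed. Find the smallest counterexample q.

Check each prime q in order until 6q - 1 is not prime.
For q = 2, 3, 5, 7 the conclusion holds.
q = 11: 6q - 1 = 65 = 5 × 13, not prime.
Hence q = 11 is a counterexample.

q = 11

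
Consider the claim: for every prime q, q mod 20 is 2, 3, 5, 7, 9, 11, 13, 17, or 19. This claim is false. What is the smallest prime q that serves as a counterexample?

A counterexample is any prime q such that the claim fails; we check each in order.
For q = 2, 3, 5, 7, …, 29, 31, 37 the conclusion holds.
q = 41: 41 mod 20 = 1 — not in {2, 3, 5, 7, 9, 11, 13, 17, 19}.

q = 41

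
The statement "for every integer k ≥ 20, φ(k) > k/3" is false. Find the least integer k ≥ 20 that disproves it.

Check each integer k ≥ 20 in order until the claim fails.
For k = 20, 21, 22, 23 the conclusion holds.
k = 24: φ(24) = 8 and 24/3 = 8, so φ(24) ≤ 24/3.

k = 24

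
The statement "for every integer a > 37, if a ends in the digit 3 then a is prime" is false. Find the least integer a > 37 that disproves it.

a = 63

a = 43: 43 ends in 3 and is prime.
a = 53: 53 ends in 3 and is prime.
a = 63: 63 ends in 3; 63 = 3 × 21, composite.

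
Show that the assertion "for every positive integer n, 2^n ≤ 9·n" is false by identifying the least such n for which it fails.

For n = 1, 2, 3, 4, 5 the conclusion holds.
n = 6: 2^n = 64 and 9·n = 54, so 64 > 54.
So n = 6 is the smallest counterexample.

n = 6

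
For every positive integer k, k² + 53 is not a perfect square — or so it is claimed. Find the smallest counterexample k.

We need the least positive integer k for which k² + 53 is a perfect square.
The first 25 eligible values, up to k = 25, all satisfy the conclusion.
k = 26: 26² + 53 = 729 = 27², a perfect square.

k = 26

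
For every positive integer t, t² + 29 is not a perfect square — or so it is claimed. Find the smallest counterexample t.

Check each positive integer t in order until t² + 29 is a perfect square.
For t = 1, 2, 3, 4, …, 11, 12, 13 the conclusion holds.
t = 14: 14² + 29 = 225 = 15², a perfect square.

t = 14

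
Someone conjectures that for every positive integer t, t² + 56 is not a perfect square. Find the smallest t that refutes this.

t = 5

We need the least positive integer t for which t² + 56 is a perfect square.
The first 4 eligible values, up to t = 4, all satisfy the conclusion.
t = 5: 5² + 56 = 81 = 9², a perfect square.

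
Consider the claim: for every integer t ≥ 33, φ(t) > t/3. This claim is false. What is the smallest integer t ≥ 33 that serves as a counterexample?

Check each integer t ≥ 33 in order until the claim fails.
t = 33: φ(33) = 20 and 33/3 = 11, so φ(33) > 33/3.
t = 34: φ(34) = 16 and 34/3 = 34/3, so φ(34) > 34/3.
t = 35: φ(35) = 24 and 35/3 = 35/3, so φ(35) > 35/3.
t = 36: φ(36) = 12 and 36/3 = 12, so φ(36) ≤ 36/3.
Thus t = 36 disproves the claim, and no smaller t works.

t = 36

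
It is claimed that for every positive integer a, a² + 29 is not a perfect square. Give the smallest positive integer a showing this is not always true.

a = 14

A counterexample is any positive integer a such that a² + 29 is a perfect square; we check each in order.
For a = 1, 2, 3, 4, …, 11, 12, 13 the conclusion holds.
a = 14: 14² + 29 = 225 = 15², a perfect square.
Hence a = 14 is a counterexample.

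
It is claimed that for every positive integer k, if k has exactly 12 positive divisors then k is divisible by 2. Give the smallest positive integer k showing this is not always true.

k = 315

A counterexample is any positive integer k such that k has exactly 12 positive divisors but k is not divisible by 2; we check each in order.
For k = 60, 72, 84, 90, …, 294, 306, 308 the conclusion holds.
k = 315: τ(315) = 12; 315 mod 2 = 1.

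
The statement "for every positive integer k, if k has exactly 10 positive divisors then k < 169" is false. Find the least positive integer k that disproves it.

For k = 48, 80, 112, 162 the conclusion holds.
k = 176: τ(176) = 10; 176 ≥ 169.
Thus k = 176 disproves the claim, and no smaller k works.

k = 176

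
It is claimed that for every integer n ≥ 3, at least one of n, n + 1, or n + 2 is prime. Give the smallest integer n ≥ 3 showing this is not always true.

We need the least integer n ≥ 3 for which n, n + 1, n + 2 are all composite.
The first 5 eligible values, up to n = 7, all satisfy the conclusion.
n = 8: 8 = 2 × 4; 9 = 3 × 3; 10 = 2 × 5 — all composite.
So n = 8 is the smallest counterexample.

n = 8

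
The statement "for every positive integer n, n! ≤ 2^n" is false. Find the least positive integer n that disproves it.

n = 4

A counterexample is any positive integer n such that n! > 2^n; we check each in order.
For n = 1, 2, 3 the conclusion holds.
n = 4: n! = 24 and 2^n = 16, so 24 > 16.
So n = 4 is the smallest counterexample.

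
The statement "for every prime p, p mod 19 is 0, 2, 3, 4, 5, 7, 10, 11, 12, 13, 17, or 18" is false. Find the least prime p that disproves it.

A counterexample is any prime p such that the claim fails; we check each in order.
For p = 2, 3, 5, 7, …, 37, 41, 43 the conclusion holds.
p = 47: 47 mod 19 = 9 — not in {0, 2, 3, 4, 5, 7, 10, 11, 12, 13, 17, 18}.

p = 47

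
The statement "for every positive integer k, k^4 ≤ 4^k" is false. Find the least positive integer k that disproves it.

k = 3

For k = 1, 2 the conclusion holds.
k = 3: k^4 = 81 and 4^k = 64, so 81 > 64.
Hence k = 3 is a counterexample.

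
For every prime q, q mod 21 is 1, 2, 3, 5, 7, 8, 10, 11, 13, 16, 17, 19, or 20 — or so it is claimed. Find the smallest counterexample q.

A counterexample is any prime q such that the claim fails; we check each in order.
The first 18 eligible values, up to q = 61, all satisfy the conclusion.
q = 67: 67 mod 21 = 4 — not in {1, 2, 3, 5, 7, 8, 10, 11, 13, 16, 17, 19, 20}.

q = 67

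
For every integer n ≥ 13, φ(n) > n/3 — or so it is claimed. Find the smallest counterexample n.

n = 18

For n = 13, 14, 15, 16, 17 the conclusion holds.
n = 18: φ(18) = 6 and 18/3 = 6, so φ(18) ≤ 18/3.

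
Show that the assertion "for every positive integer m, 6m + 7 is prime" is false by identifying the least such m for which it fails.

For m = 1, 2 the conclusion holds.
m = 3: 6m + 7 = 25 = 5 × 5, composite.
Thus m = 3 disproves the claim, and no smaller m works.

m = 3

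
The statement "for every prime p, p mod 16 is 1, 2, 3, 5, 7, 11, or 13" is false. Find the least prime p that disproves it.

p = 31

We need the least prime p for which the claim fails.
The first 10 eligible values, up to p = 29, all satisfy the conclusion.
p = 31: 31 mod 16 = 15 — not in {1, 2, 3, 5, 7, 11, 13}.
So p = 31 is the smallest counterexample.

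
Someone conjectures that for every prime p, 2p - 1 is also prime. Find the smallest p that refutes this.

For p = 2, 3 the conclusion holds.
p = 5: 2p - 1 = 9 = 3 × 3, not prime.

p = 5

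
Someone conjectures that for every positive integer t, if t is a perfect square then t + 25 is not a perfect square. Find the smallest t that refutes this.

A counterexample is any positive integer t such that t is a perfect square but t + 25 is a perfect square; we check each in order.
The first 11 eligible values, up to t = 121, all satisfy the conclusion.
t = 144: 144 = 12² and 144 + 25 = 169 = 13².
Thus t = 144 disproves the claim, and no smaller t works.

t = 144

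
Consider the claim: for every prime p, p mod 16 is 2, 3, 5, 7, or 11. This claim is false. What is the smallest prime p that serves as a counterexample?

p = 13

We need the least prime p for which the claim fails.
p = 2: 2 mod 16 = 2.
p = 3: 3 mod 16 = 3.
p = 5: 5 mod 16 = 5.
p = 7: 7 mod 16 = 7.
p = 11: 11 mod 16 = 11.
p = 13: 13 mod 16 = 13 — not in {2, 3, 5, 7, 11}.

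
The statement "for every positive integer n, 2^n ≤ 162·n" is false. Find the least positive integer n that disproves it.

For n = 1, 2, 3, 4, 5, 6, 7, 8, 9, 10 the conclusion holds.
n = 11: 2^n = 2048 and 162·n = 1782, so 2048 > 1782.

n = 11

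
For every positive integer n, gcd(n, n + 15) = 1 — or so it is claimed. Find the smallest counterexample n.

n = 3

We need the least positive integer n for which gcd(n, n + 15) > 1.
For n = 1, 2 the conclusion holds.
n = 3: gcd(3, 18) = 3.
So n = 3 is the smallest counterexample.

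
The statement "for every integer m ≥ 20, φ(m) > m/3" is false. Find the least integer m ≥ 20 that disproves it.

The first 4 eligible values, up to m = 23, all satisfy the conclusion.
m = 24: φ(24) = 8 and 24/3 = 8, so φ(24) ≤ 24/3.

m = 24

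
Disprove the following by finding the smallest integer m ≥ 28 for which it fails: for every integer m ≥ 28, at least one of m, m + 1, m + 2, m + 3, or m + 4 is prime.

m = 32

We need the least integer m ≥ 28 for which m, m + 1, m + 2, m + 3, m + 4 are all composite.
m = 28: 29 is prime.
m = 29: 29 is prime.
m = 30: 31 is prime.
m = 31: 31 is prime.
m = 32: 32 = 2 × 16; 33 = 3 × 11; 34 = 2 × 17; 35 = 5 × 7; 36 = 2 × 18 — all composite.
Thus m = 32 disproves the claim, and no smaller m works.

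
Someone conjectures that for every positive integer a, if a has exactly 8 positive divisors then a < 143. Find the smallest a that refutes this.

a = 152

For a = 24, 30, 40, 42, …, 135, 136, 138 the conclusion holds.
a = 152: τ(152) = 8; 152 ≥ 143.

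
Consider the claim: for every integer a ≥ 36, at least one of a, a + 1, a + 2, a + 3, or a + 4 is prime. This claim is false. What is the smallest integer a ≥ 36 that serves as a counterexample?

a = 48

We need the least integer a ≥ 36 for which a, a + 1, a + 2, a + 3, a + 4 are all composite.
For a = 36, 37, 38, 39, …, 45, 46, 47 the conclusion holds.
a = 48: 48 = 2 × 24; 49 = 7 × 7; 50 = 2 × 25; 51 = 3 × 17; 52 = 2 × 26 — all composite.
Hence a = 48 is a counterexample.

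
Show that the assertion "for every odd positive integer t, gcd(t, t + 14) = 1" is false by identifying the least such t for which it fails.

A counterexample is any odd positive integer t such that gcd(t, t + 14) > 1; we check each in order.
For t = 1, 3, 5 the conclusion holds.
t = 7: gcd(7, 21) = 7.
So t = 7 is the smallest counterexample.

t = 7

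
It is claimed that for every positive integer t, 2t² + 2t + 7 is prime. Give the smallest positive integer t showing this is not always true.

The first 5 eligible values, up to t = 5, all satisfy the conclusion.
t = 6: 2t² + 2t + 7 = 91 = 7 × 13, composite.
Hence t = 6 is a counterexample.

t = 6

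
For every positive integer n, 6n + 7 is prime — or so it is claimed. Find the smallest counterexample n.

n = 3

A counterexample is any positive integer n such that 6n + 7 is not prime; we check each in order.
n = 1: 6n + 7 = 13, prime.
n = 2: 6n + 7 = 19, prime.
n = 3: 6n + 7 = 25 = 5 × 5, composite.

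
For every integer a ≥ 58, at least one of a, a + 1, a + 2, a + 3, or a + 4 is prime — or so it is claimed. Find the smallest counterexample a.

A counterexample is any integer a ≥ 58 such that a, a + 1, a + 2, a + 3, a + 4 are all composite; we check each in order.
a = 58: 59 is prime.
a = 59: 59 is prime.
a = 60: 61 is prime.
a = 61: 61 is prime.
a = 62: 62 = 2 × 31; 63 = 3 × 21; 64 = 2 × 32; 65 = 5 × 13; 66 = 2 × 33 — all composite.

a = 62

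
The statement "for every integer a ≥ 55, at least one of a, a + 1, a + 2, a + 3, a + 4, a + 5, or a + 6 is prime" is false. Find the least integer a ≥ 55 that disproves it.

a = 90

For a = 55, 56, 57, 58, …, 87, 88, 89 the conclusion holds.
a = 90: 90 = 2 × 45; 91 = 7 × 13; 92 = 2 × 46; 93 = 3 × 31; 94 = 2 × 47; 95 = 5 × 19; 96 = 2 × 48 — all composite.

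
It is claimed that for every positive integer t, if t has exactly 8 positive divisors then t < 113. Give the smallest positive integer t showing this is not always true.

A counterexample is any positive integer t such that t has exactly 8 positive divisors but the claim fails; we check each in order.
For t = 24, 30, 40, 42, …, 104, 105, 110 the conclusion holds.
t = 114: τ(114) = 8; 114 ≥ 113.
So t = 114 is the smallest counterexample.

t = 114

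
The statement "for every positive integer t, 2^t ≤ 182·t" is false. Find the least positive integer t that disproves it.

Check each positive integer t in order until 2^t > 182·t.
For t = 1, 2, 3, 4, 5, 6, 7, 8, 9, 10 the conclusion holds.
t = 11: 2^t = 2048 and 182·t = 2002, so 2048 > 2002.

t = 11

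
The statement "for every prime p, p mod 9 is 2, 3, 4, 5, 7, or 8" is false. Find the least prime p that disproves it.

For p = 2, 3, 5, 7, 11, 13, 17 the conclusion holds.
p = 19: 19 mod 9 = 1 — not in {2, 3, 4, 5, 7, 8}.
Hence p = 19 is a counterexample.

p = 19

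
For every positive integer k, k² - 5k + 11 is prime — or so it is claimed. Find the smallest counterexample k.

A counterexample is any positive integer k such that k² - 5k + 11 is not prime; we check each in order.
k = 1: k² - 5k + 11 = 7, prime.
k = 2: k² - 5k + 11 = 5, prime.
k = 3: k² - 5k + 11 = 5, prime.
k = 4: k² - 5k + 11 = 7, prime.
k = 5: k² - 5k + 11 = 11, prime.
k = 6: k² - 5k + 11 = 17, prime.
k = 7: k² - 5k + 11 = 25 = 5 × 5, composite.

k = 7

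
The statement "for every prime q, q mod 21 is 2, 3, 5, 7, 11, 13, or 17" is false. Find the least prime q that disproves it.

The first 7 eligible values, up to q = 17, all satisfy the conclusion.
q = 19: 19 mod 21 = 19 — not in {2, 3, 5, 7, 11, 13, 17}.
Hence q = 19 is a counterexample.

q = 19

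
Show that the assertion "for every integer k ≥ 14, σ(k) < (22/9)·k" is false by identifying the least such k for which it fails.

A counterexample is any integer k ≥ 14 such that the claim fails; we check each in order.
For k = 14, 15, 16, 17, 18, 19, 20, 21, 22, 23 the conclusion holds.
k = 24: σ(24) = 60; 60 ≥ 176/3.

k = 24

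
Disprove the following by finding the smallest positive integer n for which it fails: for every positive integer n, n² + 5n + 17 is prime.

Check each positive integer n in order until n² + 5n + 17 is not prime.
For n = 1, 2, 3, 4, 5, 6, 7 the conclusion holds.
n = 8: n² + 5n + 17 = 121 = 11 × 11, composite.
Thus n = 8 disproves the claim, and no smaller n works.

n = 8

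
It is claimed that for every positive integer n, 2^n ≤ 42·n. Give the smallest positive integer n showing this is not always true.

n = 9

The first 8 eligible values, up to n = 8, all satisfy the conclusion.
n = 9: 2^n = 512 and 42·n = 378, so 512 > 378.
Thus n = 9 disproves the claim, and no smaller n works.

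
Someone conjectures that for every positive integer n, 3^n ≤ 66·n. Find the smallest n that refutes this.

n = 6

Check each positive integer n in order until 3^n > 66·n.
The first 5 eligible values, up to n = 5, all satisfy the conclusion.
n = 6: 3^n = 729 and 66·n = 396, so 729 > 396.
Hence n = 6 is a counterexample.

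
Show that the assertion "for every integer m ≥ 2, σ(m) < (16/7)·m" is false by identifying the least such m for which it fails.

m = 12

A counterexample is any integer m ≥ 2 such that the claim fails; we check each in order.
For m = 2, 3, 4, 5, 6, 7, 8, 9, 10, 11 the conclusion holds.
m = 12: σ(12) = 28; 28 ≥ 192/7.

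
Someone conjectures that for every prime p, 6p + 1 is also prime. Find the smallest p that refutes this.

We need the least prime p for which 6p + 1 is not prime.
The first 7 eligible values, up to p = 17, all satisfy the conclusion.
p = 19: 6p + 1 = 115 = 5 × 23, not prime.

p = 19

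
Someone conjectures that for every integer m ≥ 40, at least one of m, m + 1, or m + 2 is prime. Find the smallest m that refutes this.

m = 44

We need the least integer m ≥ 40 for which m, m + 1, m + 2 are all composite.
The first 4 eligible values, up to m = 43, all satisfy the conclusion.
m = 44: 44 = 2 × 22; 45 = 3 × 15; 46 = 2 × 23 — all composite.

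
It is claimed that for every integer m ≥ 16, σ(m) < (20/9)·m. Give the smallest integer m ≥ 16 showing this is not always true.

m = 24

Check each integer m ≥ 16 in order until the claim fails.
The first 8 eligible values, up to m = 23, all satisfy the conclusion.
m = 24: σ(24) = 60; 60 ≥ 160/3.
Hence m = 24 is a counterexample.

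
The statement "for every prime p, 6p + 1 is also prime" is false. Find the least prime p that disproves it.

We need the least prime p for which 6p + 1 is not prime.
The first 7 eligible values, up to p = 17, all satisfy the conclusion.
p = 19: 6p + 1 = 115 = 5 × 23, not prime.

p = 19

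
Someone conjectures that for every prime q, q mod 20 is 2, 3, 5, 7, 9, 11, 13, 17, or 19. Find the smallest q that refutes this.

We need the least prime q for which the claim fails.
The first 12 eligible values, up to q = 37, all satisfy the conclusion.
q = 41: 41 mod 20 = 1 — not in {2, 3, 5, 7, 9, 11, 13, 17, 19}.
Hence q = 41 is a counterexample.

q = 41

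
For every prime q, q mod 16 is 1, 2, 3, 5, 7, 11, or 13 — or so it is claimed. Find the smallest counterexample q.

q = 31

A counterexample is any prime q such that the claim fails; we check each in order.
The first 10 eligible values, up to q = 29, all satisfy the conclusion.
q = 31: 31 mod 16 = 15 — not in {1, 2, 3, 5, 7, 11, 13}.
Hence q = 31 is a counterexample.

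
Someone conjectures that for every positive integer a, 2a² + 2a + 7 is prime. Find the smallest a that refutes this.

a = 6

The first 5 eligible values, up to a = 5, all satisfy the conclusion.
a = 6: 2a² + 2a + 7 = 91 = 7 × 13, composite.
Thus a = 6 disproves the claim, and no smaller a works.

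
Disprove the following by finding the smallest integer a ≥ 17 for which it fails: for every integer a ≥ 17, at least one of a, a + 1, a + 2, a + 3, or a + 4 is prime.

a = 24

a = 17: 17 is prime.
a = 18: 19 is prime.
a = 19: 19 is prime.
a = 20: 23 is prime.
a = 21: 23 is prime.
a = 22: 23 is prime.
a = 23: 23 is prime.
a = 24: 24 = 2 × 12; 25 = 5 × 5; 26 = 2 × 13; 27 = 3 × 9; 28 = 2 × 14 — all composite.
So a = 24 is the smallest counterexample.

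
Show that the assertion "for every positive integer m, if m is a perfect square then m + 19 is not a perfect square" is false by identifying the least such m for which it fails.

m = 81

We need the least positive integer m for which m is a perfect square but m + 19 is a perfect square.
The first 8 eligible values, up to m = 64, all satisfy the conclusion.
m = 81: 81 = 9² and 81 + 19 = 100 = 10².
Hence m = 81 is a counterexample.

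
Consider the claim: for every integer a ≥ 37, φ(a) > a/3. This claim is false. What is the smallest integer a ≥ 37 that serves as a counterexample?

The first 5 eligible values, up to a = 41, all satisfy the conclusion.
a = 42: φ(42) = 12 and 42/3 = 14, so φ(42) ≤ 42/3.

a = 42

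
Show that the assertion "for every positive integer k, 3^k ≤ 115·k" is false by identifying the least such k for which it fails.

Check each positive integer k in order until 3^k > 115·k.
The first 5 eligible values, up to k = 5, all satisfy the conclusion.
k = 6: 3^k = 729 and 115·k = 690, so 729 > 690.

k = 6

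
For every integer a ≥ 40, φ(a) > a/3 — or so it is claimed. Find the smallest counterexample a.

a = 42

A counterexample is any integer a ≥ 40 such that the claim fails; we check each in order.
For a = 40, 41 the conclusion holds.
a = 42: φ(42) = 12 and 42/3 = 14, so φ(42) ≤ 42/3.
Hence a = 42 is a counterexample.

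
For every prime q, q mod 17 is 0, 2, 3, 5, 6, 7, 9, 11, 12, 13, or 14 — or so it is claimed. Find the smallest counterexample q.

q = 59

For q = 2, 3, 5, 7, …, 43, 47, 53 the conclusion holds.
q = 59: 59 mod 17 = 8 — not in {0, 2, 3, 5, 6, 7, 9, 11, 12, 13, 14}.
So q = 59 is the smallest counterexample.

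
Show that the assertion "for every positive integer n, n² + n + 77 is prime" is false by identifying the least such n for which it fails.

We need the least positive integer n for which n² + n + 77 is not prime.
For n = 1, 2, 3, 4, 5 the conclusion holds.
n = 6: n² + n + 77 = 119 = 7 × 17, composite.
Hence n = 6 is a counterexample.

n = 6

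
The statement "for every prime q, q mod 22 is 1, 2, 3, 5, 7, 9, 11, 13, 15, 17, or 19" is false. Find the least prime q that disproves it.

q = 43

We need the least prime q for which the claim fails.
For q = 2, 3, 5, 7, …, 31, 37, 41 the conclusion holds.
q = 43: 43 mod 22 = 21 — not in {1, 2, 3, 5, 7, 9, 11, 13, 15, 17, 19}.
Thus q = 43 disproves the claim, and no smaller q works.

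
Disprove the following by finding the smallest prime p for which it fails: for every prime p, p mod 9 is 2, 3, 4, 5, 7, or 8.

A counterexample is any prime p such that the claim fails; we check each in order.
For p = 2, 3, 5, 7, 11, 13, 17 the conclusion holds.
p = 19: 19 mod 9 = 1 — not in {2, 3, 4, 5, 7, 8}.
So p = 19 is the smallest counterexample.

p = 19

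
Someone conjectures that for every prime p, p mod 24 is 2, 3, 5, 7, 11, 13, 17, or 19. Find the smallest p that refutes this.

p = 23

The first 8 eligible values, up to p = 19, all satisfy the conclusion.
p = 23: 23 mod 24 = 23 — not in {2, 3, 5, 7, 11, 13, 17, 19}.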